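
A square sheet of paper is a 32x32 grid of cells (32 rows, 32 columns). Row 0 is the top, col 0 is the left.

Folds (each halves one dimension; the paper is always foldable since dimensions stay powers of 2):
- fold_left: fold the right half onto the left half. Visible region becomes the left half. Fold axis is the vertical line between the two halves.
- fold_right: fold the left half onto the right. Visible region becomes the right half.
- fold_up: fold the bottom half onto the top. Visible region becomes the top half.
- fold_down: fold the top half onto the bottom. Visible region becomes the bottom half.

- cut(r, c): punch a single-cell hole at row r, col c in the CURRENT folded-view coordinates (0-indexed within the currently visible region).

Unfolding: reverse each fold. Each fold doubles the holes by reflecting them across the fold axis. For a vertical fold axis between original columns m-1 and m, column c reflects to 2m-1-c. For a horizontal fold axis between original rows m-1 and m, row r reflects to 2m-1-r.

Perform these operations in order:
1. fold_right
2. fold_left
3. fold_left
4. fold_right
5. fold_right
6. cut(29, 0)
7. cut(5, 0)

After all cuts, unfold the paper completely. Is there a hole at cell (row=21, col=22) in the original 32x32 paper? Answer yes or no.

Answer: no

Derivation:
Op 1 fold_right: fold axis v@16; visible region now rows[0,32) x cols[16,32) = 32x16
Op 2 fold_left: fold axis v@24; visible region now rows[0,32) x cols[16,24) = 32x8
Op 3 fold_left: fold axis v@20; visible region now rows[0,32) x cols[16,20) = 32x4
Op 4 fold_right: fold axis v@18; visible region now rows[0,32) x cols[18,20) = 32x2
Op 5 fold_right: fold axis v@19; visible region now rows[0,32) x cols[19,20) = 32x1
Op 6 cut(29, 0): punch at orig (29,19); cuts so far [(29, 19)]; region rows[0,32) x cols[19,20) = 32x1
Op 7 cut(5, 0): punch at orig (5,19); cuts so far [(5, 19), (29, 19)]; region rows[0,32) x cols[19,20) = 32x1
Unfold 1 (reflect across v@19): 4 holes -> [(5, 18), (5, 19), (29, 18), (29, 19)]
Unfold 2 (reflect across v@18): 8 holes -> [(5, 16), (5, 17), (5, 18), (5, 19), (29, 16), (29, 17), (29, 18), (29, 19)]
Unfold 3 (reflect across v@20): 16 holes -> [(5, 16), (5, 17), (5, 18), (5, 19), (5, 20), (5, 21), (5, 22), (5, 23), (29, 16), (29, 17), (29, 18), (29, 19), (29, 20), (29, 21), (29, 22), (29, 23)]
Unfold 4 (reflect across v@24): 32 holes -> [(5, 16), (5, 17), (5, 18), (5, 19), (5, 20), (5, 21), (5, 22), (5, 23), (5, 24), (5, 25), (5, 26), (5, 27), (5, 28), (5, 29), (5, 30), (5, 31), (29, 16), (29, 17), (29, 18), (29, 19), (29, 20), (29, 21), (29, 22), (29, 23), (29, 24), (29, 25), (29, 26), (29, 27), (29, 28), (29, 29), (29, 30), (29, 31)]
Unfold 5 (reflect across v@16): 64 holes -> [(5, 0), (5, 1), (5, 2), (5, 3), (5, 4), (5, 5), (5, 6), (5, 7), (5, 8), (5, 9), (5, 10), (5, 11), (5, 12), (5, 13), (5, 14), (5, 15), (5, 16), (5, 17), (5, 18), (5, 19), (5, 20), (5, 21), (5, 22), (5, 23), (5, 24), (5, 25), (5, 26), (5, 27), (5, 28), (5, 29), (5, 30), (5, 31), (29, 0), (29, 1), (29, 2), (29, 3), (29, 4), (29, 5), (29, 6), (29, 7), (29, 8), (29, 9), (29, 10), (29, 11), (29, 12), (29, 13), (29, 14), (29, 15), (29, 16), (29, 17), (29, 18), (29, 19), (29, 20), (29, 21), (29, 22), (29, 23), (29, 24), (29, 25), (29, 26), (29, 27), (29, 28), (29, 29), (29, 30), (29, 31)]
Holes: [(5, 0), (5, 1), (5, 2), (5, 3), (5, 4), (5, 5), (5, 6), (5, 7), (5, 8), (5, 9), (5, 10), (5, 11), (5, 12), (5, 13), (5, 14), (5, 15), (5, 16), (5, 17), (5, 18), (5, 19), (5, 20), (5, 21), (5, 22), (5, 23), (5, 24), (5, 25), (5, 26), (5, 27), (5, 28), (5, 29), (5, 30), (5, 31), (29, 0), (29, 1), (29, 2), (29, 3), (29, 4), (29, 5), (29, 6), (29, 7), (29, 8), (29, 9), (29, 10), (29, 11), (29, 12), (29, 13), (29, 14), (29, 15), (29, 16), (29, 17), (29, 18), (29, 19), (29, 20), (29, 21), (29, 22), (29, 23), (29, 24), (29, 25), (29, 26), (29, 27), (29, 28), (29, 29), (29, 30), (29, 31)]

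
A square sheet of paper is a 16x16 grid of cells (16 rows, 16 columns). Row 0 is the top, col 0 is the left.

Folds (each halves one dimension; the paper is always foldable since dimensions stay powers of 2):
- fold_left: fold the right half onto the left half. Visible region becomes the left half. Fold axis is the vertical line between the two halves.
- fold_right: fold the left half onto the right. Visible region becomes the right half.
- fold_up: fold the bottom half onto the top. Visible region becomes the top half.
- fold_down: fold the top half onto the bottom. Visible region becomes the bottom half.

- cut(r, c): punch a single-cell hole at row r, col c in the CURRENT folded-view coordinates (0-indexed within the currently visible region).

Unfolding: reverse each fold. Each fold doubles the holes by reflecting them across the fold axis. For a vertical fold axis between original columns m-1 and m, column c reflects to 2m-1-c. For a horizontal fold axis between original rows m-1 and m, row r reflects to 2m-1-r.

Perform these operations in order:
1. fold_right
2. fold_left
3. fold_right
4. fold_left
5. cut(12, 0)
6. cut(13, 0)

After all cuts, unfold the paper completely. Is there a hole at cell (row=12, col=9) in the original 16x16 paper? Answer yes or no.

Answer: yes

Derivation:
Op 1 fold_right: fold axis v@8; visible region now rows[0,16) x cols[8,16) = 16x8
Op 2 fold_left: fold axis v@12; visible region now rows[0,16) x cols[8,12) = 16x4
Op 3 fold_right: fold axis v@10; visible region now rows[0,16) x cols[10,12) = 16x2
Op 4 fold_left: fold axis v@11; visible region now rows[0,16) x cols[10,11) = 16x1
Op 5 cut(12, 0): punch at orig (12,10); cuts so far [(12, 10)]; region rows[0,16) x cols[10,11) = 16x1
Op 6 cut(13, 0): punch at orig (13,10); cuts so far [(12, 10), (13, 10)]; region rows[0,16) x cols[10,11) = 16x1
Unfold 1 (reflect across v@11): 4 holes -> [(12, 10), (12, 11), (13, 10), (13, 11)]
Unfold 2 (reflect across v@10): 8 holes -> [(12, 8), (12, 9), (12, 10), (12, 11), (13, 8), (13, 9), (13, 10), (13, 11)]
Unfold 3 (reflect across v@12): 16 holes -> [(12, 8), (12, 9), (12, 10), (12, 11), (12, 12), (12, 13), (12, 14), (12, 15), (13, 8), (13, 9), (13, 10), (13, 11), (13, 12), (13, 13), (13, 14), (13, 15)]
Unfold 4 (reflect across v@8): 32 holes -> [(12, 0), (12, 1), (12, 2), (12, 3), (12, 4), (12, 5), (12, 6), (12, 7), (12, 8), (12, 9), (12, 10), (12, 11), (12, 12), (12, 13), (12, 14), (12, 15), (13, 0), (13, 1), (13, 2), (13, 3), (13, 4), (13, 5), (13, 6), (13, 7), (13, 8), (13, 9), (13, 10), (13, 11), (13, 12), (13, 13), (13, 14), (13, 15)]
Holes: [(12, 0), (12, 1), (12, 2), (12, 3), (12, 4), (12, 5), (12, 6), (12, 7), (12, 8), (12, 9), (12, 10), (12, 11), (12, 12), (12, 13), (12, 14), (12, 15), (13, 0), (13, 1), (13, 2), (13, 3), (13, 4), (13, 5), (13, 6), (13, 7), (13, 8), (13, 9), (13, 10), (13, 11), (13, 12), (13, 13), (13, 14), (13, 15)]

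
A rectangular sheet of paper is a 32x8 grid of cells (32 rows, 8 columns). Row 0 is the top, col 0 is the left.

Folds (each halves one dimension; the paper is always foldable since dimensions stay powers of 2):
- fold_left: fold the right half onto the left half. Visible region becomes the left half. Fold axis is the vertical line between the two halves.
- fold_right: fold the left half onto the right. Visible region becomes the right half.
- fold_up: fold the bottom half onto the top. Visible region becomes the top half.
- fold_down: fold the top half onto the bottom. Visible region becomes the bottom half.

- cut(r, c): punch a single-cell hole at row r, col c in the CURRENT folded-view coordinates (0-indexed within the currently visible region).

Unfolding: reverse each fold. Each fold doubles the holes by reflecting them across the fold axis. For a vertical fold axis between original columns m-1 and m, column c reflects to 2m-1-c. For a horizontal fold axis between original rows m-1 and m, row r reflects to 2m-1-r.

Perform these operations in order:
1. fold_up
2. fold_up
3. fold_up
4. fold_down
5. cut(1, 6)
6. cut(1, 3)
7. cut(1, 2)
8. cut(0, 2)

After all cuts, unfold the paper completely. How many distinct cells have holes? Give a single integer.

Op 1 fold_up: fold axis h@16; visible region now rows[0,16) x cols[0,8) = 16x8
Op 2 fold_up: fold axis h@8; visible region now rows[0,8) x cols[0,8) = 8x8
Op 3 fold_up: fold axis h@4; visible region now rows[0,4) x cols[0,8) = 4x8
Op 4 fold_down: fold axis h@2; visible region now rows[2,4) x cols[0,8) = 2x8
Op 5 cut(1, 6): punch at orig (3,6); cuts so far [(3, 6)]; region rows[2,4) x cols[0,8) = 2x8
Op 6 cut(1, 3): punch at orig (3,3); cuts so far [(3, 3), (3, 6)]; region rows[2,4) x cols[0,8) = 2x8
Op 7 cut(1, 2): punch at orig (3,2); cuts so far [(3, 2), (3, 3), (3, 6)]; region rows[2,4) x cols[0,8) = 2x8
Op 8 cut(0, 2): punch at orig (2,2); cuts so far [(2, 2), (3, 2), (3, 3), (3, 6)]; region rows[2,4) x cols[0,8) = 2x8
Unfold 1 (reflect across h@2): 8 holes -> [(0, 2), (0, 3), (0, 6), (1, 2), (2, 2), (3, 2), (3, 3), (3, 6)]
Unfold 2 (reflect across h@4): 16 holes -> [(0, 2), (0, 3), (0, 6), (1, 2), (2, 2), (3, 2), (3, 3), (3, 6), (4, 2), (4, 3), (4, 6), (5, 2), (6, 2), (7, 2), (7, 3), (7, 6)]
Unfold 3 (reflect across h@8): 32 holes -> [(0, 2), (0, 3), (0, 6), (1, 2), (2, 2), (3, 2), (3, 3), (3, 6), (4, 2), (4, 3), (4, 6), (5, 2), (6, 2), (7, 2), (7, 3), (7, 6), (8, 2), (8, 3), (8, 6), (9, 2), (10, 2), (11, 2), (11, 3), (11, 6), (12, 2), (12, 3), (12, 6), (13, 2), (14, 2), (15, 2), (15, 3), (15, 6)]
Unfold 4 (reflect across h@16): 64 holes -> [(0, 2), (0, 3), (0, 6), (1, 2), (2, 2), (3, 2), (3, 3), (3, 6), (4, 2), (4, 3), (4, 6), (5, 2), (6, 2), (7, 2), (7, 3), (7, 6), (8, 2), (8, 3), (8, 6), (9, 2), (10, 2), (11, 2), (11, 3), (11, 6), (12, 2), (12, 3), (12, 6), (13, 2), (14, 2), (15, 2), (15, 3), (15, 6), (16, 2), (16, 3), (16, 6), (17, 2), (18, 2), (19, 2), (19, 3), (19, 6), (20, 2), (20, 3), (20, 6), (21, 2), (22, 2), (23, 2), (23, 3), (23, 6), (24, 2), (24, 3), (24, 6), (25, 2), (26, 2), (27, 2), (27, 3), (27, 6), (28, 2), (28, 3), (28, 6), (29, 2), (30, 2), (31, 2), (31, 3), (31, 6)]

Answer: 64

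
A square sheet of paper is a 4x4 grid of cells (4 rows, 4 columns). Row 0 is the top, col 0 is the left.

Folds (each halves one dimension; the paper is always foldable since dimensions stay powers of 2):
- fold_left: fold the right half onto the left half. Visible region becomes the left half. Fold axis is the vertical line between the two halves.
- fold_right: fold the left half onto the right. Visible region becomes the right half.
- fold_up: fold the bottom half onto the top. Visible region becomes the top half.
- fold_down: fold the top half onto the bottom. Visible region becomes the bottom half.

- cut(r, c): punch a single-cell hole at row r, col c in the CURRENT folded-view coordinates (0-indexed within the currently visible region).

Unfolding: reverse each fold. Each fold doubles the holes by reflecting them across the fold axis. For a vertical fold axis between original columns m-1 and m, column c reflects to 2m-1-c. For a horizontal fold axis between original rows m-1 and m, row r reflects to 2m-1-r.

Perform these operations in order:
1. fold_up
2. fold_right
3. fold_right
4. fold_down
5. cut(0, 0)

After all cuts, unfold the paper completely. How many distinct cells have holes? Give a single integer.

Op 1 fold_up: fold axis h@2; visible region now rows[0,2) x cols[0,4) = 2x4
Op 2 fold_right: fold axis v@2; visible region now rows[0,2) x cols[2,4) = 2x2
Op 3 fold_right: fold axis v@3; visible region now rows[0,2) x cols[3,4) = 2x1
Op 4 fold_down: fold axis h@1; visible region now rows[1,2) x cols[3,4) = 1x1
Op 5 cut(0, 0): punch at orig (1,3); cuts so far [(1, 3)]; region rows[1,2) x cols[3,4) = 1x1
Unfold 1 (reflect across h@1): 2 holes -> [(0, 3), (1, 3)]
Unfold 2 (reflect across v@3): 4 holes -> [(0, 2), (0, 3), (1, 2), (1, 3)]
Unfold 3 (reflect across v@2): 8 holes -> [(0, 0), (0, 1), (0, 2), (0, 3), (1, 0), (1, 1), (1, 2), (1, 3)]
Unfold 4 (reflect across h@2): 16 holes -> [(0, 0), (0, 1), (0, 2), (0, 3), (1, 0), (1, 1), (1, 2), (1, 3), (2, 0), (2, 1), (2, 2), (2, 3), (3, 0), (3, 1), (3, 2), (3, 3)]

Answer: 16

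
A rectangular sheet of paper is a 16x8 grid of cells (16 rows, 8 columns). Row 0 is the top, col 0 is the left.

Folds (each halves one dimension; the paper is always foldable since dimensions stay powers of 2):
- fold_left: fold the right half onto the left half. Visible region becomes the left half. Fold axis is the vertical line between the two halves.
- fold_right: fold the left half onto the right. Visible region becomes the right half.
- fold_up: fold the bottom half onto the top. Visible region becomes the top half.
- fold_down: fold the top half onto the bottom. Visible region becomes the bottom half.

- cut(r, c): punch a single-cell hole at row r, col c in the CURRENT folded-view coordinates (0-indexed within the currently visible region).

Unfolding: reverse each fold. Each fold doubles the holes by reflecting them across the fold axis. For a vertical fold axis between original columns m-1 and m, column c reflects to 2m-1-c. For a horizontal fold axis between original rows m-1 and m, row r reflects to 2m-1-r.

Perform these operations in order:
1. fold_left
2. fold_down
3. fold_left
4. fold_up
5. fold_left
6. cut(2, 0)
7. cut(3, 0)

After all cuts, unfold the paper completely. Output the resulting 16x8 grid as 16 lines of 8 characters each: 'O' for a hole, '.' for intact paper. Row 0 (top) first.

Answer: ........
........
OOOOOOOO
OOOOOOOO
OOOOOOOO
OOOOOOOO
........
........
........
........
OOOOOOOO
OOOOOOOO
OOOOOOOO
OOOOOOOO
........
........

Derivation:
Op 1 fold_left: fold axis v@4; visible region now rows[0,16) x cols[0,4) = 16x4
Op 2 fold_down: fold axis h@8; visible region now rows[8,16) x cols[0,4) = 8x4
Op 3 fold_left: fold axis v@2; visible region now rows[8,16) x cols[0,2) = 8x2
Op 4 fold_up: fold axis h@12; visible region now rows[8,12) x cols[0,2) = 4x2
Op 5 fold_left: fold axis v@1; visible region now rows[8,12) x cols[0,1) = 4x1
Op 6 cut(2, 0): punch at orig (10,0); cuts so far [(10, 0)]; region rows[8,12) x cols[0,1) = 4x1
Op 7 cut(3, 0): punch at orig (11,0); cuts so far [(10, 0), (11, 0)]; region rows[8,12) x cols[0,1) = 4x1
Unfold 1 (reflect across v@1): 4 holes -> [(10, 0), (10, 1), (11, 0), (11, 1)]
Unfold 2 (reflect across h@12): 8 holes -> [(10, 0), (10, 1), (11, 0), (11, 1), (12, 0), (12, 1), (13, 0), (13, 1)]
Unfold 3 (reflect across v@2): 16 holes -> [(10, 0), (10, 1), (10, 2), (10, 3), (11, 0), (11, 1), (11, 2), (11, 3), (12, 0), (12, 1), (12, 2), (12, 3), (13, 0), (13, 1), (13, 2), (13, 3)]
Unfold 4 (reflect across h@8): 32 holes -> [(2, 0), (2, 1), (2, 2), (2, 3), (3, 0), (3, 1), (3, 2), (3, 3), (4, 0), (4, 1), (4, 2), (4, 3), (5, 0), (5, 1), (5, 2), (5, 3), (10, 0), (10, 1), (10, 2), (10, 3), (11, 0), (11, 1), (11, 2), (11, 3), (12, 0), (12, 1), (12, 2), (12, 3), (13, 0), (13, 1), (13, 2), (13, 3)]
Unfold 5 (reflect across v@4): 64 holes -> [(2, 0), (2, 1), (2, 2), (2, 3), (2, 4), (2, 5), (2, 6), (2, 7), (3, 0), (3, 1), (3, 2), (3, 3), (3, 4), (3, 5), (3, 6), (3, 7), (4, 0), (4, 1), (4, 2), (4, 3), (4, 4), (4, 5), (4, 6), (4, 7), (5, 0), (5, 1), (5, 2), (5, 3), (5, 4), (5, 5), (5, 6), (5, 7), (10, 0), (10, 1), (10, 2), (10, 3), (10, 4), (10, 5), (10, 6), (10, 7), (11, 0), (11, 1), (11, 2), (11, 3), (11, 4), (11, 5), (11, 6), (11, 7), (12, 0), (12, 1), (12, 2), (12, 3), (12, 4), (12, 5), (12, 6), (12, 7), (13, 0), (13, 1), (13, 2), (13, 3), (13, 4), (13, 5), (13, 6), (13, 7)]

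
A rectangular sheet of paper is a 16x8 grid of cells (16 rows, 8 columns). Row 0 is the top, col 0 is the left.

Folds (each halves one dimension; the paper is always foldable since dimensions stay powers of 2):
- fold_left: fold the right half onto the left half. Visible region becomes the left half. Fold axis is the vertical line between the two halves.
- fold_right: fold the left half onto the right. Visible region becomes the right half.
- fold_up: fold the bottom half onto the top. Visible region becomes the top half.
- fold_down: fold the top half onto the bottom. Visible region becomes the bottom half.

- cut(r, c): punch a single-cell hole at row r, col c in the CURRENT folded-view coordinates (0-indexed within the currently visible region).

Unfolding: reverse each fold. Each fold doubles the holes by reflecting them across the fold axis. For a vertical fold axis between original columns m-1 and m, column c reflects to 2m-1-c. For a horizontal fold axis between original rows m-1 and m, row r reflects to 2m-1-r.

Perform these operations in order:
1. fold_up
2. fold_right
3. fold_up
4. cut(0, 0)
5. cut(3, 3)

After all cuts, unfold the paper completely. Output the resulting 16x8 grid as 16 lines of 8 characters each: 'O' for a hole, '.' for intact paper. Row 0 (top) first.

Op 1 fold_up: fold axis h@8; visible region now rows[0,8) x cols[0,8) = 8x8
Op 2 fold_right: fold axis v@4; visible region now rows[0,8) x cols[4,8) = 8x4
Op 3 fold_up: fold axis h@4; visible region now rows[0,4) x cols[4,8) = 4x4
Op 4 cut(0, 0): punch at orig (0,4); cuts so far [(0, 4)]; region rows[0,4) x cols[4,8) = 4x4
Op 5 cut(3, 3): punch at orig (3,7); cuts so far [(0, 4), (3, 7)]; region rows[0,4) x cols[4,8) = 4x4
Unfold 1 (reflect across h@4): 4 holes -> [(0, 4), (3, 7), (4, 7), (7, 4)]
Unfold 2 (reflect across v@4): 8 holes -> [(0, 3), (0, 4), (3, 0), (3, 7), (4, 0), (4, 7), (7, 3), (7, 4)]
Unfold 3 (reflect across h@8): 16 holes -> [(0, 3), (0, 4), (3, 0), (3, 7), (4, 0), (4, 7), (7, 3), (7, 4), (8, 3), (8, 4), (11, 0), (11, 7), (12, 0), (12, 7), (15, 3), (15, 4)]

Answer: ...OO...
........
........
O......O
O......O
........
........
...OO...
...OO...
........
........
O......O
O......O
........
........
...OO...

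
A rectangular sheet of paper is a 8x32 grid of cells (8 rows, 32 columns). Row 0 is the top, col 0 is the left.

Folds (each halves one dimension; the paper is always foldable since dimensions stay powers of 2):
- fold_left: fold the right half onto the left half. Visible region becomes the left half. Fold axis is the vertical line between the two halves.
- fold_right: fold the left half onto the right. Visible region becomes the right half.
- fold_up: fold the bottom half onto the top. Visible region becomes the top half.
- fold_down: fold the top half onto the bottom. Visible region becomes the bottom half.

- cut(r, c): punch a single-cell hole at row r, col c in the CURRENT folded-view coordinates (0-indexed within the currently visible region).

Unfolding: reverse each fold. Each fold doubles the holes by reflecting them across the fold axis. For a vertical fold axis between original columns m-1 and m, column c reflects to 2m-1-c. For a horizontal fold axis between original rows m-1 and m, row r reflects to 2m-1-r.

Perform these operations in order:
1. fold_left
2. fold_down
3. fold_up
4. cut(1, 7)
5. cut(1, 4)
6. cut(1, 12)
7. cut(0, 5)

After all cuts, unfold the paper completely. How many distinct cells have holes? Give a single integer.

Op 1 fold_left: fold axis v@16; visible region now rows[0,8) x cols[0,16) = 8x16
Op 2 fold_down: fold axis h@4; visible region now rows[4,8) x cols[0,16) = 4x16
Op 3 fold_up: fold axis h@6; visible region now rows[4,6) x cols[0,16) = 2x16
Op 4 cut(1, 7): punch at orig (5,7); cuts so far [(5, 7)]; region rows[4,6) x cols[0,16) = 2x16
Op 5 cut(1, 4): punch at orig (5,4); cuts so far [(5, 4), (5, 7)]; region rows[4,6) x cols[0,16) = 2x16
Op 6 cut(1, 12): punch at orig (5,12); cuts so far [(5, 4), (5, 7), (5, 12)]; region rows[4,6) x cols[0,16) = 2x16
Op 7 cut(0, 5): punch at orig (4,5); cuts so far [(4, 5), (5, 4), (5, 7), (5, 12)]; region rows[4,6) x cols[0,16) = 2x16
Unfold 1 (reflect across h@6): 8 holes -> [(4, 5), (5, 4), (5, 7), (5, 12), (6, 4), (6, 7), (6, 12), (7, 5)]
Unfold 2 (reflect across h@4): 16 holes -> [(0, 5), (1, 4), (1, 7), (1, 12), (2, 4), (2, 7), (2, 12), (3, 5), (4, 5), (5, 4), (5, 7), (5, 12), (6, 4), (6, 7), (6, 12), (7, 5)]
Unfold 3 (reflect across v@16): 32 holes -> [(0, 5), (0, 26), (1, 4), (1, 7), (1, 12), (1, 19), (1, 24), (1, 27), (2, 4), (2, 7), (2, 12), (2, 19), (2, 24), (2, 27), (3, 5), (3, 26), (4, 5), (4, 26), (5, 4), (5, 7), (5, 12), (5, 19), (5, 24), (5, 27), (6, 4), (6, 7), (6, 12), (6, 19), (6, 24), (6, 27), (7, 5), (7, 26)]

Answer: 32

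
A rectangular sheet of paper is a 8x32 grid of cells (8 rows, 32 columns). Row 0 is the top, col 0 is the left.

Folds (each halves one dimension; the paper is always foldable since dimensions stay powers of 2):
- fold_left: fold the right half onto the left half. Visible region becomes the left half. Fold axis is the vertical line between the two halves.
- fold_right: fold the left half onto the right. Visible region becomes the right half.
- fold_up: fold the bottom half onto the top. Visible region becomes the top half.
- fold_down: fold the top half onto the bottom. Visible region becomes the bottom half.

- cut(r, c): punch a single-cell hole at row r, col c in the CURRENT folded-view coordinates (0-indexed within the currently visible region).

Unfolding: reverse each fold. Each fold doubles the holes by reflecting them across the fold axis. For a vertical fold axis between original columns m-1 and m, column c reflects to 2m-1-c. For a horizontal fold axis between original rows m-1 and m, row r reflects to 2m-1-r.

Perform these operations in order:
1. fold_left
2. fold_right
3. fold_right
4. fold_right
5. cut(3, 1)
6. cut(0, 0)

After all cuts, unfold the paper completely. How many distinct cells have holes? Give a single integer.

Answer: 32

Derivation:
Op 1 fold_left: fold axis v@16; visible region now rows[0,8) x cols[0,16) = 8x16
Op 2 fold_right: fold axis v@8; visible region now rows[0,8) x cols[8,16) = 8x8
Op 3 fold_right: fold axis v@12; visible region now rows[0,8) x cols[12,16) = 8x4
Op 4 fold_right: fold axis v@14; visible region now rows[0,8) x cols[14,16) = 8x2
Op 5 cut(3, 1): punch at orig (3,15); cuts so far [(3, 15)]; region rows[0,8) x cols[14,16) = 8x2
Op 6 cut(0, 0): punch at orig (0,14); cuts so far [(0, 14), (3, 15)]; region rows[0,8) x cols[14,16) = 8x2
Unfold 1 (reflect across v@14): 4 holes -> [(0, 13), (0, 14), (3, 12), (3, 15)]
Unfold 2 (reflect across v@12): 8 holes -> [(0, 9), (0, 10), (0, 13), (0, 14), (3, 8), (3, 11), (3, 12), (3, 15)]
Unfold 3 (reflect across v@8): 16 holes -> [(0, 1), (0, 2), (0, 5), (0, 6), (0, 9), (0, 10), (0, 13), (0, 14), (3, 0), (3, 3), (3, 4), (3, 7), (3, 8), (3, 11), (3, 12), (3, 15)]
Unfold 4 (reflect across v@16): 32 holes -> [(0, 1), (0, 2), (0, 5), (0, 6), (0, 9), (0, 10), (0, 13), (0, 14), (0, 17), (0, 18), (0, 21), (0, 22), (0, 25), (0, 26), (0, 29), (0, 30), (3, 0), (3, 3), (3, 4), (3, 7), (3, 8), (3, 11), (3, 12), (3, 15), (3, 16), (3, 19), (3, 20), (3, 23), (3, 24), (3, 27), (3, 28), (3, 31)]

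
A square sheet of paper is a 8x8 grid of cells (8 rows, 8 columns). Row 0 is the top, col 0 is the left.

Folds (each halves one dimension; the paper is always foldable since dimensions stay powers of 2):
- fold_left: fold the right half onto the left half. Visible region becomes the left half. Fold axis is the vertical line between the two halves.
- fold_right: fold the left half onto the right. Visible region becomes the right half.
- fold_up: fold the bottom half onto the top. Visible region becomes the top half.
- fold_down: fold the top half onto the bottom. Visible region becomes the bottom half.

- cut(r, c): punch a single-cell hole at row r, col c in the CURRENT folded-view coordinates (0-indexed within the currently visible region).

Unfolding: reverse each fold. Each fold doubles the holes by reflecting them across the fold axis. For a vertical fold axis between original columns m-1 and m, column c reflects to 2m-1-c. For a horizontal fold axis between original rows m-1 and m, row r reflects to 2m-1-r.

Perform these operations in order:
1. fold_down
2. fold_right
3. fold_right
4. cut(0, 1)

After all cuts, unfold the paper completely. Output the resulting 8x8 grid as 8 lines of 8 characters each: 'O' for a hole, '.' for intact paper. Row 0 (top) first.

Answer: ........
........
........
O..OO..O
O..OO..O
........
........
........

Derivation:
Op 1 fold_down: fold axis h@4; visible region now rows[4,8) x cols[0,8) = 4x8
Op 2 fold_right: fold axis v@4; visible region now rows[4,8) x cols[4,8) = 4x4
Op 3 fold_right: fold axis v@6; visible region now rows[4,8) x cols[6,8) = 4x2
Op 4 cut(0, 1): punch at orig (4,7); cuts so far [(4, 7)]; region rows[4,8) x cols[6,8) = 4x2
Unfold 1 (reflect across v@6): 2 holes -> [(4, 4), (4, 7)]
Unfold 2 (reflect across v@4): 4 holes -> [(4, 0), (4, 3), (4, 4), (4, 7)]
Unfold 3 (reflect across h@4): 8 holes -> [(3, 0), (3, 3), (3, 4), (3, 7), (4, 0), (4, 3), (4, 4), (4, 7)]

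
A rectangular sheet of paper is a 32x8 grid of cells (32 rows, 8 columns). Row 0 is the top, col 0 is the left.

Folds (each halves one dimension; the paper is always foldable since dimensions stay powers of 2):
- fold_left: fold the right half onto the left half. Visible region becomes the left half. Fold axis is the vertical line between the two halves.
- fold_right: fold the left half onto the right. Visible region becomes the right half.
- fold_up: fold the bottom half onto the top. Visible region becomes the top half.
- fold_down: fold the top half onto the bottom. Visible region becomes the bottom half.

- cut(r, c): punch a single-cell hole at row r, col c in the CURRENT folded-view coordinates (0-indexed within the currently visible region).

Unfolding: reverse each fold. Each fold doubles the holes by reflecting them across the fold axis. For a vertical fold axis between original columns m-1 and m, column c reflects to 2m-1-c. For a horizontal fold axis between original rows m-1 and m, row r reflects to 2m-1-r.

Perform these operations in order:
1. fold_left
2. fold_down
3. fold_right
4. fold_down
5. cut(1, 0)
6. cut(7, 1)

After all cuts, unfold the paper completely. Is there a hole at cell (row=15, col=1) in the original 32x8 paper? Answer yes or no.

Answer: no

Derivation:
Op 1 fold_left: fold axis v@4; visible region now rows[0,32) x cols[0,4) = 32x4
Op 2 fold_down: fold axis h@16; visible region now rows[16,32) x cols[0,4) = 16x4
Op 3 fold_right: fold axis v@2; visible region now rows[16,32) x cols[2,4) = 16x2
Op 4 fold_down: fold axis h@24; visible region now rows[24,32) x cols[2,4) = 8x2
Op 5 cut(1, 0): punch at orig (25,2); cuts so far [(25, 2)]; region rows[24,32) x cols[2,4) = 8x2
Op 6 cut(7, 1): punch at orig (31,3); cuts so far [(25, 2), (31, 3)]; region rows[24,32) x cols[2,4) = 8x2
Unfold 1 (reflect across h@24): 4 holes -> [(16, 3), (22, 2), (25, 2), (31, 3)]
Unfold 2 (reflect across v@2): 8 holes -> [(16, 0), (16, 3), (22, 1), (22, 2), (25, 1), (25, 2), (31, 0), (31, 3)]
Unfold 3 (reflect across h@16): 16 holes -> [(0, 0), (0, 3), (6, 1), (6, 2), (9, 1), (9, 2), (15, 0), (15, 3), (16, 0), (16, 3), (22, 1), (22, 2), (25, 1), (25, 2), (31, 0), (31, 3)]
Unfold 4 (reflect across v@4): 32 holes -> [(0, 0), (0, 3), (0, 4), (0, 7), (6, 1), (6, 2), (6, 5), (6, 6), (9, 1), (9, 2), (9, 5), (9, 6), (15, 0), (15, 3), (15, 4), (15, 7), (16, 0), (16, 3), (16, 4), (16, 7), (22, 1), (22, 2), (22, 5), (22, 6), (25, 1), (25, 2), (25, 5), (25, 6), (31, 0), (31, 3), (31, 4), (31, 7)]
Holes: [(0, 0), (0, 3), (0, 4), (0, 7), (6, 1), (6, 2), (6, 5), (6, 6), (9, 1), (9, 2), (9, 5), (9, 6), (15, 0), (15, 3), (15, 4), (15, 7), (16, 0), (16, 3), (16, 4), (16, 7), (22, 1), (22, 2), (22, 5), (22, 6), (25, 1), (25, 2), (25, 5), (25, 6), (31, 0), (31, 3), (31, 4), (31, 7)]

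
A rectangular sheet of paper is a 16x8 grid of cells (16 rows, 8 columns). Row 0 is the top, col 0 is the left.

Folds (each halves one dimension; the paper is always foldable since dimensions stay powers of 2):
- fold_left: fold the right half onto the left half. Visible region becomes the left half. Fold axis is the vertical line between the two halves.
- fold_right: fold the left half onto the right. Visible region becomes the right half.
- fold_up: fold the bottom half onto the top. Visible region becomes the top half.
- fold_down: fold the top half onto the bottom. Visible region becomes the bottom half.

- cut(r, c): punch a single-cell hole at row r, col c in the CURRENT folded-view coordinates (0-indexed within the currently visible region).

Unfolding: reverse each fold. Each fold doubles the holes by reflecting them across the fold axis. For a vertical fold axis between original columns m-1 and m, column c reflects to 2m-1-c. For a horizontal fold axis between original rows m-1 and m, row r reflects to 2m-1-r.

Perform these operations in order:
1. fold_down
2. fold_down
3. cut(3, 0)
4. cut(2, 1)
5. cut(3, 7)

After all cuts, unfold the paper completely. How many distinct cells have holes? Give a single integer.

Answer: 12

Derivation:
Op 1 fold_down: fold axis h@8; visible region now rows[8,16) x cols[0,8) = 8x8
Op 2 fold_down: fold axis h@12; visible region now rows[12,16) x cols[0,8) = 4x8
Op 3 cut(3, 0): punch at orig (15,0); cuts so far [(15, 0)]; region rows[12,16) x cols[0,8) = 4x8
Op 4 cut(2, 1): punch at orig (14,1); cuts so far [(14, 1), (15, 0)]; region rows[12,16) x cols[0,8) = 4x8
Op 5 cut(3, 7): punch at orig (15,7); cuts so far [(14, 1), (15, 0), (15, 7)]; region rows[12,16) x cols[0,8) = 4x8
Unfold 1 (reflect across h@12): 6 holes -> [(8, 0), (8, 7), (9, 1), (14, 1), (15, 0), (15, 7)]
Unfold 2 (reflect across h@8): 12 holes -> [(0, 0), (0, 7), (1, 1), (6, 1), (7, 0), (7, 7), (8, 0), (8, 7), (9, 1), (14, 1), (15, 0), (15, 7)]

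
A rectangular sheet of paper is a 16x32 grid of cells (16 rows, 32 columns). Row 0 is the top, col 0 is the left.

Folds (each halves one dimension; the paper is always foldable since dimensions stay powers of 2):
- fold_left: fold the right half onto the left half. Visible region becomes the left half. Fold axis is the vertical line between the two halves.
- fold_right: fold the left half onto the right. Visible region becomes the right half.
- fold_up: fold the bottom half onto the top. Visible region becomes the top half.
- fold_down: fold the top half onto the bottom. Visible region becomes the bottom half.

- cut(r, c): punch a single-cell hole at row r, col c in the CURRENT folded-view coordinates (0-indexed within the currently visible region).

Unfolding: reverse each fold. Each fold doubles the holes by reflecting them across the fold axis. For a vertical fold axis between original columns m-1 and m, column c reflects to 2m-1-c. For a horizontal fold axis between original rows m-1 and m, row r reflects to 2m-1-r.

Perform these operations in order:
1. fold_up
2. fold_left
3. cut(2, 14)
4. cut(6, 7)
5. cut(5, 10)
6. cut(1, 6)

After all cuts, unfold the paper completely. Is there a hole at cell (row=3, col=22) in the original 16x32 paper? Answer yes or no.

Op 1 fold_up: fold axis h@8; visible region now rows[0,8) x cols[0,32) = 8x32
Op 2 fold_left: fold axis v@16; visible region now rows[0,8) x cols[0,16) = 8x16
Op 3 cut(2, 14): punch at orig (2,14); cuts so far [(2, 14)]; region rows[0,8) x cols[0,16) = 8x16
Op 4 cut(6, 7): punch at orig (6,7); cuts so far [(2, 14), (6, 7)]; region rows[0,8) x cols[0,16) = 8x16
Op 5 cut(5, 10): punch at orig (5,10); cuts so far [(2, 14), (5, 10), (6, 7)]; region rows[0,8) x cols[0,16) = 8x16
Op 6 cut(1, 6): punch at orig (1,6); cuts so far [(1, 6), (2, 14), (5, 10), (6, 7)]; region rows[0,8) x cols[0,16) = 8x16
Unfold 1 (reflect across v@16): 8 holes -> [(1, 6), (1, 25), (2, 14), (2, 17), (5, 10), (5, 21), (6, 7), (6, 24)]
Unfold 2 (reflect across h@8): 16 holes -> [(1, 6), (1, 25), (2, 14), (2, 17), (5, 10), (5, 21), (6, 7), (6, 24), (9, 7), (9, 24), (10, 10), (10, 21), (13, 14), (13, 17), (14, 6), (14, 25)]
Holes: [(1, 6), (1, 25), (2, 14), (2, 17), (5, 10), (5, 21), (6, 7), (6, 24), (9, 7), (9, 24), (10, 10), (10, 21), (13, 14), (13, 17), (14, 6), (14, 25)]

Answer: no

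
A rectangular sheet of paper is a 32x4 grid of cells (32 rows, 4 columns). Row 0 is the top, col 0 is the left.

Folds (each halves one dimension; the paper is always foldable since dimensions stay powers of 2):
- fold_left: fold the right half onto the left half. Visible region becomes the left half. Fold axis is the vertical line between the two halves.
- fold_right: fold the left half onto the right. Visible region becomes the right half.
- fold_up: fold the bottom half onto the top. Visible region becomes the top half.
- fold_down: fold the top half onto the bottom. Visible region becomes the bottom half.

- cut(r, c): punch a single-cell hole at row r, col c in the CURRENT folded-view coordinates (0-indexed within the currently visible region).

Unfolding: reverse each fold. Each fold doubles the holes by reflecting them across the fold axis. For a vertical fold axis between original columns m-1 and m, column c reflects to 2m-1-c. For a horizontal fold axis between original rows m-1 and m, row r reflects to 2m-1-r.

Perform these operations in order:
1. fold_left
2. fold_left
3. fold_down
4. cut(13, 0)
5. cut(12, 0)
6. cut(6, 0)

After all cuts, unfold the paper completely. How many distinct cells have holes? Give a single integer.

Answer: 24

Derivation:
Op 1 fold_left: fold axis v@2; visible region now rows[0,32) x cols[0,2) = 32x2
Op 2 fold_left: fold axis v@1; visible region now rows[0,32) x cols[0,1) = 32x1
Op 3 fold_down: fold axis h@16; visible region now rows[16,32) x cols[0,1) = 16x1
Op 4 cut(13, 0): punch at orig (29,0); cuts so far [(29, 0)]; region rows[16,32) x cols[0,1) = 16x1
Op 5 cut(12, 0): punch at orig (28,0); cuts so far [(28, 0), (29, 0)]; region rows[16,32) x cols[0,1) = 16x1
Op 6 cut(6, 0): punch at orig (22,0); cuts so far [(22, 0), (28, 0), (29, 0)]; region rows[16,32) x cols[0,1) = 16x1
Unfold 1 (reflect across h@16): 6 holes -> [(2, 0), (3, 0), (9, 0), (22, 0), (28, 0), (29, 0)]
Unfold 2 (reflect across v@1): 12 holes -> [(2, 0), (2, 1), (3, 0), (3, 1), (9, 0), (9, 1), (22, 0), (22, 1), (28, 0), (28, 1), (29, 0), (29, 1)]
Unfold 3 (reflect across v@2): 24 holes -> [(2, 0), (2, 1), (2, 2), (2, 3), (3, 0), (3, 1), (3, 2), (3, 3), (9, 0), (9, 1), (9, 2), (9, 3), (22, 0), (22, 1), (22, 2), (22, 3), (28, 0), (28, 1), (28, 2), (28, 3), (29, 0), (29, 1), (29, 2), (29, 3)]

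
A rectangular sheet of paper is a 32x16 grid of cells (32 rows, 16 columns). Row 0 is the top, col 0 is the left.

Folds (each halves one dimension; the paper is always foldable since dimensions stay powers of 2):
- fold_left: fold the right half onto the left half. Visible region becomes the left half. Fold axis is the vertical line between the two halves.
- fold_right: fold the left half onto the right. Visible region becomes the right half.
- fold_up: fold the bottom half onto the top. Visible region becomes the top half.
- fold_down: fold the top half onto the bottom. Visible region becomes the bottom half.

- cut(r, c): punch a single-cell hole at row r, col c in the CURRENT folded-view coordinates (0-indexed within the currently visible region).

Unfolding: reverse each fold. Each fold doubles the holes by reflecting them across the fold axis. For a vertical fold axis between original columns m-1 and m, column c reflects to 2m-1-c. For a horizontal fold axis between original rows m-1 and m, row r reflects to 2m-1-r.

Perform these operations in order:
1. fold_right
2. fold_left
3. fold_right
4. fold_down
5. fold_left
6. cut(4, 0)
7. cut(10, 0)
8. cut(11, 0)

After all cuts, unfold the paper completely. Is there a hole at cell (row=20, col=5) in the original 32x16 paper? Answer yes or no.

Answer: yes

Derivation:
Op 1 fold_right: fold axis v@8; visible region now rows[0,32) x cols[8,16) = 32x8
Op 2 fold_left: fold axis v@12; visible region now rows[0,32) x cols[8,12) = 32x4
Op 3 fold_right: fold axis v@10; visible region now rows[0,32) x cols[10,12) = 32x2
Op 4 fold_down: fold axis h@16; visible region now rows[16,32) x cols[10,12) = 16x2
Op 5 fold_left: fold axis v@11; visible region now rows[16,32) x cols[10,11) = 16x1
Op 6 cut(4, 0): punch at orig (20,10); cuts so far [(20, 10)]; region rows[16,32) x cols[10,11) = 16x1
Op 7 cut(10, 0): punch at orig (26,10); cuts so far [(20, 10), (26, 10)]; region rows[16,32) x cols[10,11) = 16x1
Op 8 cut(11, 0): punch at orig (27,10); cuts so far [(20, 10), (26, 10), (27, 10)]; region rows[16,32) x cols[10,11) = 16x1
Unfold 1 (reflect across v@11): 6 holes -> [(20, 10), (20, 11), (26, 10), (26, 11), (27, 10), (27, 11)]
Unfold 2 (reflect across h@16): 12 holes -> [(4, 10), (4, 11), (5, 10), (5, 11), (11, 10), (11, 11), (20, 10), (20, 11), (26, 10), (26, 11), (27, 10), (27, 11)]
Unfold 3 (reflect across v@10): 24 holes -> [(4, 8), (4, 9), (4, 10), (4, 11), (5, 8), (5, 9), (5, 10), (5, 11), (11, 8), (11, 9), (11, 10), (11, 11), (20, 8), (20, 9), (20, 10), (20, 11), (26, 8), (26, 9), (26, 10), (26, 11), (27, 8), (27, 9), (27, 10), (27, 11)]
Unfold 4 (reflect across v@12): 48 holes -> [(4, 8), (4, 9), (4, 10), (4, 11), (4, 12), (4, 13), (4, 14), (4, 15), (5, 8), (5, 9), (5, 10), (5, 11), (5, 12), (5, 13), (5, 14), (5, 15), (11, 8), (11, 9), (11, 10), (11, 11), (11, 12), (11, 13), (11, 14), (11, 15), (20, 8), (20, 9), (20, 10), (20, 11), (20, 12), (20, 13), (20, 14), (20, 15), (26, 8), (26, 9), (26, 10), (26, 11), (26, 12), (26, 13), (26, 14), (26, 15), (27, 8), (27, 9), (27, 10), (27, 11), (27, 12), (27, 13), (27, 14), (27, 15)]
Unfold 5 (reflect across v@8): 96 holes -> [(4, 0), (4, 1), (4, 2), (4, 3), (4, 4), (4, 5), (4, 6), (4, 7), (4, 8), (4, 9), (4, 10), (4, 11), (4, 12), (4, 13), (4, 14), (4, 15), (5, 0), (5, 1), (5, 2), (5, 3), (5, 4), (5, 5), (5, 6), (5, 7), (5, 8), (5, 9), (5, 10), (5, 11), (5, 12), (5, 13), (5, 14), (5, 15), (11, 0), (11, 1), (11, 2), (11, 3), (11, 4), (11, 5), (11, 6), (11, 7), (11, 8), (11, 9), (11, 10), (11, 11), (11, 12), (11, 13), (11, 14), (11, 15), (20, 0), (20, 1), (20, 2), (20, 3), (20, 4), (20, 5), (20, 6), (20, 7), (20, 8), (20, 9), (20, 10), (20, 11), (20, 12), (20, 13), (20, 14), (20, 15), (26, 0), (26, 1), (26, 2), (26, 3), (26, 4), (26, 5), (26, 6), (26, 7), (26, 8), (26, 9), (26, 10), (26, 11), (26, 12), (26, 13), (26, 14), (26, 15), (27, 0), (27, 1), (27, 2), (27, 3), (27, 4), (27, 5), (27, 6), (27, 7), (27, 8), (27, 9), (27, 10), (27, 11), (27, 12), (27, 13), (27, 14), (27, 15)]
Holes: [(4, 0), (4, 1), (4, 2), (4, 3), (4, 4), (4, 5), (4, 6), (4, 7), (4, 8), (4, 9), (4, 10), (4, 11), (4, 12), (4, 13), (4, 14), (4, 15), (5, 0), (5, 1), (5, 2), (5, 3), (5, 4), (5, 5), (5, 6), (5, 7), (5, 8), (5, 9), (5, 10), (5, 11), (5, 12), (5, 13), (5, 14), (5, 15), (11, 0), (11, 1), (11, 2), (11, 3), (11, 4), (11, 5), (11, 6), (11, 7), (11, 8), (11, 9), (11, 10), (11, 11), (11, 12), (11, 13), (11, 14), (11, 15), (20, 0), (20, 1), (20, 2), (20, 3), (20, 4), (20, 5), (20, 6), (20, 7), (20, 8), (20, 9), (20, 10), (20, 11), (20, 12), (20, 13), (20, 14), (20, 15), (26, 0), (26, 1), (26, 2), (26, 3), (26, 4), (26, 5), (26, 6), (26, 7), (26, 8), (26, 9), (26, 10), (26, 11), (26, 12), (26, 13), (26, 14), (26, 15), (27, 0), (27, 1), (27, 2), (27, 3), (27, 4), (27, 5), (27, 6), (27, 7), (27, 8), (27, 9), (27, 10), (27, 11), (27, 12), (27, 13), (27, 14), (27, 15)]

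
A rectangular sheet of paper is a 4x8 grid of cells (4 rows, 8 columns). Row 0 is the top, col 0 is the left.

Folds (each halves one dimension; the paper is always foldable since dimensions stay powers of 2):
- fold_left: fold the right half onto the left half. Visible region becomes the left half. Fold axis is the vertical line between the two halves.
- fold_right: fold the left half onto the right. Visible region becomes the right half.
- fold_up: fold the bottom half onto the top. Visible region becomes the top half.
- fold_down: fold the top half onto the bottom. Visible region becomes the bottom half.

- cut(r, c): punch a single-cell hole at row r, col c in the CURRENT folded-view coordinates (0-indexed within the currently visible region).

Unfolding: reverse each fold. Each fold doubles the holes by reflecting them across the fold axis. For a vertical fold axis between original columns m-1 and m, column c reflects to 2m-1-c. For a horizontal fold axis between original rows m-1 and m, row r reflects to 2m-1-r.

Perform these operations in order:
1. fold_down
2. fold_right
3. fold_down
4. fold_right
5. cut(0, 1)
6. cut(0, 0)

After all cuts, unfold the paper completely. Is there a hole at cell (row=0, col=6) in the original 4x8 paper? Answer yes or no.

Answer: yes

Derivation:
Op 1 fold_down: fold axis h@2; visible region now rows[2,4) x cols[0,8) = 2x8
Op 2 fold_right: fold axis v@4; visible region now rows[2,4) x cols[4,8) = 2x4
Op 3 fold_down: fold axis h@3; visible region now rows[3,4) x cols[4,8) = 1x4
Op 4 fold_right: fold axis v@6; visible region now rows[3,4) x cols[6,8) = 1x2
Op 5 cut(0, 1): punch at orig (3,7); cuts so far [(3, 7)]; region rows[3,4) x cols[6,8) = 1x2
Op 6 cut(0, 0): punch at orig (3,6); cuts so far [(3, 6), (3, 7)]; region rows[3,4) x cols[6,8) = 1x2
Unfold 1 (reflect across v@6): 4 holes -> [(3, 4), (3, 5), (3, 6), (3, 7)]
Unfold 2 (reflect across h@3): 8 holes -> [(2, 4), (2, 5), (2, 6), (2, 7), (3, 4), (3, 5), (3, 6), (3, 7)]
Unfold 3 (reflect across v@4): 16 holes -> [(2, 0), (2, 1), (2, 2), (2, 3), (2, 4), (2, 5), (2, 6), (2, 7), (3, 0), (3, 1), (3, 2), (3, 3), (3, 4), (3, 5), (3, 6), (3, 7)]
Unfold 4 (reflect across h@2): 32 holes -> [(0, 0), (0, 1), (0, 2), (0, 3), (0, 4), (0, 5), (0, 6), (0, 7), (1, 0), (1, 1), (1, 2), (1, 3), (1, 4), (1, 5), (1, 6), (1, 7), (2, 0), (2, 1), (2, 2), (2, 3), (2, 4), (2, 5), (2, 6), (2, 7), (3, 0), (3, 1), (3, 2), (3, 3), (3, 4), (3, 5), (3, 6), (3, 7)]
Holes: [(0, 0), (0, 1), (0, 2), (0, 3), (0, 4), (0, 5), (0, 6), (0, 7), (1, 0), (1, 1), (1, 2), (1, 3), (1, 4), (1, 5), (1, 6), (1, 7), (2, 0), (2, 1), (2, 2), (2, 3), (2, 4), (2, 5), (2, 6), (2, 7), (3, 0), (3, 1), (3, 2), (3, 3), (3, 4), (3, 5), (3, 6), (3, 7)]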